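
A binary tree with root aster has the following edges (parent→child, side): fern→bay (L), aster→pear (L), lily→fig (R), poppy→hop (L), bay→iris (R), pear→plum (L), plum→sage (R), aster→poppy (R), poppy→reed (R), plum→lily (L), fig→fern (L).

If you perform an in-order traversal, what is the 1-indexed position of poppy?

11

In-order visits the left subtree, then the node, then the right subtree.
At aster: go left to pear.
  At pear: go left to plum.
    At plum: go left to lily.
      At lily: no left child.
      Visit lily.
      At lily: go right to fig.
        At fig: go left to fern.
          At fern: go left to bay.
            At bay: no left child.
            Visit bay.
            At bay: go right to iris.
              iris is a leaf — visit iris.
          Visit fern.
          At fern: no right child.
        Visit fig.
        At fig: no right child.
    Visit plum.
    At plum: go right to sage.
      sage is a leaf — visit sage.
  Visit pear.
  At pear: no right child.
Visit aster.
At aster: go right to poppy.
  At poppy: go left to hop.
    hop is a leaf — visit hop.
  Visit poppy.
  At poppy: go right to reed.
    reed is a leaf — visit reed.
Full in-order sequence: lily, bay, iris, fern, fig, plum, sage, pear, aster, hop, poppy, reed.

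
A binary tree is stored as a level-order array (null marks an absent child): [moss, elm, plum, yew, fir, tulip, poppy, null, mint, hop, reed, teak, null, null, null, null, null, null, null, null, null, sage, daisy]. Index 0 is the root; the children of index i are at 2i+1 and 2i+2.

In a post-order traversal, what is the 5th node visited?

Post-order visits the left subtree, then the right subtree, then the node.
At moss: go left to elm.
  At elm: go left to yew.
    At yew: no left child.
    At yew: go right to mint.
      mint is a leaf — visit mint.
    Visit yew.
  At elm: go right to fir.
    At fir: go left to hop.
      hop is a leaf — visit hop.
    At fir: go right to reed.
      At reed: go left to sage.
        sage is a leaf — visit sage.
      At reed: go right to daisy.
        daisy is a leaf — visit daisy.
      Visit reed.
    Visit fir.
  Visit elm.
At moss: go right to plum.
  At plum: go left to tulip.
    At tulip: go left to teak.
      teak is a leaf — visit teak.
    At tulip: no right child.
    Visit tulip.
  At plum: go right to poppy.
    poppy is a leaf — visit poppy.
  Visit plum.
Visit moss.
Full post-order sequence: mint, yew, hop, sage, daisy, reed, fir, elm, teak, tulip, poppy, plum, moss.

daisy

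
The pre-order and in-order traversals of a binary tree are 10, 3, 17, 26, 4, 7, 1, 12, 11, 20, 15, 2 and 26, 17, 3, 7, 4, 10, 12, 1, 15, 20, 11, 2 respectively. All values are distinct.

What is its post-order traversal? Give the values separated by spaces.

The first element of pre-order is the root; it splits in-order into left and right subtrees.
Root 10: left subtree has 5 nodes {26, 17, 3, 7, 4}, right has 6 {12, 1, 15, 20, 11, 2}.
  Root 3: left subtree has 2 nodes {26, 17}, right has 2 {7, 4}.
    Root 17: left subtree has 1 node {26}, right has 0 { }.
    Root 4: left subtree has 1 node {7}, right has 0 { }.
  Root 1: left subtree has 1 node {12}, right has 4 {15, 20, 11, 2}.
    Root 11: left subtree has 2 nodes {15, 20}, right has 1 {2}.
      Root 20: left subtree has 1 node {15}, right has 0 { }.

26 17 7 4 3 12 15 20 2 11 1 10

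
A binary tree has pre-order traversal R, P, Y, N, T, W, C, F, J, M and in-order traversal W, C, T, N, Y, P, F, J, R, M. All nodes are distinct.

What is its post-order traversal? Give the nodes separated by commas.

C, W, T, N, Y, J, F, P, M, R

The first element of pre-order is the root; it splits in-order into left and right subtrees.
Root R: left subtree has 8 nodes {W, C, T, N, Y, P, F, J}, right has 1 {M}.
  Root P: left subtree has 5 nodes {W, C, T, N, Y}, right has 2 {F, J}.
    Root Y: left subtree has 4 nodes {W, C, T, N}, right has 0 { }.
      Root N: left subtree has 3 nodes {W, C, T}, right has 0 { }.
        Root T: left subtree has 2 nodes {W, C}, right has 0 { }.
          Root W: left subtree has 0 nodes { }, right has 1 {C}.
    Root F: left subtree has 0 nodes { }, right has 1 {J}.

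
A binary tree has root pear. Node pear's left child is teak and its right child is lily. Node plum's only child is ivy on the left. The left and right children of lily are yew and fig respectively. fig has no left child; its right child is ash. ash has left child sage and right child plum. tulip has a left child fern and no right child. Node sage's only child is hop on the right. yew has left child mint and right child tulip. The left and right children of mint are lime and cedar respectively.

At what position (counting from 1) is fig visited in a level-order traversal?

Level-order visits nodes level by level from the root, left to right within each level.
Level 0: pear
Level 1: teak, lily
Level 2: yew, fig
Level 3: mint, tulip, ash
Level 4: lime, cedar, fern, sage, plum
Level 5: hop, ivy
Full level-order sequence: pear, teak, lily, yew, fig, mint, tulip, ash, lime, cedar, fern, sage, plum, hop, ivy.

5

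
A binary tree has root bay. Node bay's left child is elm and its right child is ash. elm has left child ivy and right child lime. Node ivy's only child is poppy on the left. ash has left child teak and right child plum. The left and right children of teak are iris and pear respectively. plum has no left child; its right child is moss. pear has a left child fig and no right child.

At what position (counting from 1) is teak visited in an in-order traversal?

In-order visits the left subtree, then the node, then the right subtree.
At bay: go left to elm.
  At elm: go left to ivy.
    At ivy: go left to poppy.
      poppy is a leaf — visit poppy.
    Visit ivy.
    At ivy: no right child.
  Visit elm.
  At elm: go right to lime.
    lime is a leaf — visit lime.
Visit bay.
At bay: go right to ash.
  At ash: go left to teak.
    At teak: go left to iris.
      iris is a leaf — visit iris.
    Visit teak.
    At teak: go right to pear.
      At pear: go left to fig.
        fig is a leaf — visit fig.
      Visit pear.
      At pear: no right child.
  Visit ash.
  At ash: go right to plum.
    At plum: no left child.
    Visit plum.
    At plum: go right to moss.
      moss is a leaf — visit moss.
Full in-order sequence: poppy, ivy, elm, lime, bay, iris, teak, fig, pear, ash, plum, moss.

7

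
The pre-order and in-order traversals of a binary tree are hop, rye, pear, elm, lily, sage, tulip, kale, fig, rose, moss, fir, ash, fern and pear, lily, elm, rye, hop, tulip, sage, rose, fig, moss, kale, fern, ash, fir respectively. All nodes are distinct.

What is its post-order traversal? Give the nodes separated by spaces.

The first element of pre-order is the root; it splits in-order into left and right subtrees.
Root hop: left subtree has 4 nodes {pear, lily, elm, rye}, right has 9 {tulip, sage, rose, fig, moss, kale, fern, ash, fir}.
  Root rye: left subtree has 3 nodes {pear, lily, elm}, right has 0 { }.
    Root pear: left subtree has 0 nodes { }, right has 2 {lily, elm}.
      Root elm: left subtree has 1 node {lily}, right has 0 { }.
  Root sage: left subtree has 1 node {tulip}, right has 7 {rose, fig, moss, kale, fern, ash, fir}.
    Root kale: left subtree has 3 nodes {rose, fig, moss}, right has 3 {fern, ash, fir}.
      Root fig: left subtree has 1 node {rose}, right has 1 {moss}.
      Root fir: left subtree has 2 nodes {fern, ash}, right has 0 { }.
        Root ash: left subtree has 1 node {fern}, right has 0 { }.

lily elm pear rye tulip rose moss fig fern ash fir kale sage hop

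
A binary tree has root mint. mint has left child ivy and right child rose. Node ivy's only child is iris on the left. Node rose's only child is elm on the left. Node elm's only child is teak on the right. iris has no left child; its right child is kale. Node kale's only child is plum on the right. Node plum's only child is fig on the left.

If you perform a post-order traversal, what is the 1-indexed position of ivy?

5

Post-order visits the left subtree, then the right subtree, then the node.
At mint: go left to ivy.
  At ivy: go left to iris.
    At iris: no left child.
    At iris: go right to kale.
      At kale: no left child.
      At kale: go right to plum.
        At plum: go left to fig.
          fig is a leaf — visit fig.
        At plum: no right child.
        Visit plum.
      Visit kale.
    Visit iris.
  At ivy: no right child.
  Visit ivy.
At mint: go right to rose.
  At rose: go left to elm.
    At elm: no left child.
    At elm: go right to teak.
      teak is a leaf — visit teak.
    Visit elm.
  At rose: no right child.
  Visit rose.
Visit mint.
Full post-order sequence: fig, plum, kale, iris, ivy, teak, elm, rose, mint.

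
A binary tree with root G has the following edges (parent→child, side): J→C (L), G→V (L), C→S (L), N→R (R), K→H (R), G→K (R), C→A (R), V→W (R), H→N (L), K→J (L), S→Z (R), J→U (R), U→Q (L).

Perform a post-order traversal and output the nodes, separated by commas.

Post-order visits the left subtree, then the right subtree, then the node.
At G: go left to V.
  At V: no left child.
  At V: go right to W.
    W is a leaf — visit W.
  Visit V.
At G: go right to K.
  At K: go left to J.
    At J: go left to C.
      At C: go left to S.
        At S: no left child.
        At S: go right to Z.
          Z is a leaf — visit Z.
        Visit S.
      At C: go right to A.
        A is a leaf — visit A.
      Visit C.
    At J: go right to U.
      At U: go left to Q.
        Q is a leaf — visit Q.
      At U: no right child.
      Visit U.
    Visit J.
  At K: go right to H.
    At H: go left to N.
      At N: no left child.
      At N: go right to R.
        R is a leaf — visit R.
      Visit N.
    At H: no right child.
    Visit H.
  Visit K.
Visit G.

W, V, Z, S, A, C, Q, U, J, R, N, H, K, G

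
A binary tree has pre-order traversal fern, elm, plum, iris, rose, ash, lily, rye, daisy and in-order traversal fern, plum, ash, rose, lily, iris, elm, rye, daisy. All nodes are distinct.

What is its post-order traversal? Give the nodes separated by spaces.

ash lily rose iris plum daisy rye elm fern

The first element of pre-order is the root; it splits in-order into left and right subtrees.
Root fern: left subtree has 0 nodes { }, right has 8 {plum, ash, rose, lily, iris, elm, rye, daisy}.
  Root elm: left subtree has 5 nodes {plum, ash, rose, lily, iris}, right has 2 {rye, daisy}.
    Root plum: left subtree has 0 nodes { }, right has 4 {ash, rose, lily, iris}.
      Root iris: left subtree has 3 nodes {ash, rose, lily}, right has 0 { }.
        Root rose: left subtree has 1 node {ash}, right has 1 {lily}.
    Root rye: left subtree has 0 nodes { }, right has 1 {daisy}.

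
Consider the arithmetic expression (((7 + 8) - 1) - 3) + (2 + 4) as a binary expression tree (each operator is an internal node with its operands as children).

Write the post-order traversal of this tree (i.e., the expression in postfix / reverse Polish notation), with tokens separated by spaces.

Post-order on an expression tree gives postfix notation: for each operator, emit left operand, right operand, then the operator.

7 8 + 1 - 3 - 2 4 + +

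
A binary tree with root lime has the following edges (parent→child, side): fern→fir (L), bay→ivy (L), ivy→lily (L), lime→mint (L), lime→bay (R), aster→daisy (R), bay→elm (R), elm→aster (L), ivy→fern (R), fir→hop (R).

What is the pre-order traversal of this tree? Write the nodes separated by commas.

lime, mint, bay, ivy, lily, fern, fir, hop, elm, aster, daisy

Pre-order visits the node, then its left subtree, then its right subtree.
Visit lime.
At lime: go left to mint.
  mint is a leaf — visit mint.
At lime: go right to bay.
  Visit bay.
  At bay: go left to ivy.
    Visit ivy.
    At ivy: go left to lily.
      lily is a leaf — visit lily.
    At ivy: go right to fern.
      Visit fern.
      At fern: go left to fir.
        Visit fir.
        At fir: no left child.
        At fir: go right to hop.
          hop is a leaf — visit hop.
      At fern: no right child.
  At bay: go right to elm.
    Visit elm.
    At elm: go left to aster.
      Visit aster.
      At aster: no left child.
      At aster: go right to daisy.
        daisy is a leaf — visit daisy.
    At elm: no right child.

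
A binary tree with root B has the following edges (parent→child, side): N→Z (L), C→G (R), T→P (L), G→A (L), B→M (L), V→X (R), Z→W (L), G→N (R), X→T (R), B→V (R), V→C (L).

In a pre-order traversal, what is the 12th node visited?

Pre-order visits the node, then its left subtree, then its right subtree.
Visit B.
At B: go left to M.
  M is a leaf — visit M.
At B: go right to V.
  Visit V.
  At V: go left to C.
    Visit C.
    At C: no left child.
    At C: go right to G.
      Visit G.
      At G: go left to A.
        A is a leaf — visit A.
      At G: go right to N.
        Visit N.
        At N: go left to Z.
          Visit Z.
          At Z: go left to W.
            W is a leaf — visit W.
          At Z: no right child.
        At N: no right child.
  At V: go right to X.
    Visit X.
    At X: no left child.
    At X: go right to T.
      Visit T.
      At T: go left to P.
        P is a leaf — visit P.
      At T: no right child.
Full pre-order sequence: B, M, V, C, G, A, N, Z, W, X, T, P.

P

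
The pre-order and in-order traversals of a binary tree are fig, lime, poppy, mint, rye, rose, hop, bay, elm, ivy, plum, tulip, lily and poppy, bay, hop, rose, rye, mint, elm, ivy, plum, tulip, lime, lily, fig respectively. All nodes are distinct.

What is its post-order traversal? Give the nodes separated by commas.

bay, hop, rose, rye, tulip, plum, ivy, elm, mint, poppy, lily, lime, fig

The first element of pre-order is the root; it splits in-order into left and right subtrees.
Root fig: left subtree has 12 nodes {poppy, bay, hop, rose, rye, mint, elm, ivy, plum, tulip, lime, lily}, right has 0 { }.
  Root lime: left subtree has 10 nodes {poppy, bay, hop, rose, rye, mint, elm, ivy, plum, tulip}, right has 1 {lily}.
    Root poppy: left subtree has 0 nodes { }, right has 9 {bay, hop, rose, rye, mint, elm, ivy, plum, tulip}.
      Root mint: left subtree has 4 nodes {bay, hop, rose, rye}, right has 4 {elm, ivy, plum, tulip}.
        Root rye: left subtree has 3 nodes {bay, hop, rose}, right has 0 { }.
          Root rose: left subtree has 2 nodes {bay, hop}, right has 0 { }.
            Root hop: left subtree has 1 node {bay}, right has 0 { }.
        Root elm: left subtree has 0 nodes { }, right has 3 {ivy, plum, tulip}.
          Root ivy: left subtree has 0 nodes { }, right has 2 {plum, tulip}.
            Root plum: left subtree has 0 nodes { }, right has 1 {tulip}.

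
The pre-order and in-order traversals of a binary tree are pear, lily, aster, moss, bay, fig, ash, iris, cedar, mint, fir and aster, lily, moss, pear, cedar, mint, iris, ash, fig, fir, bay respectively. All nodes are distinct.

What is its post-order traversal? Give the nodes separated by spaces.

The first element of pre-order is the root; it splits in-order into left and right subtrees.
Root pear: left subtree has 3 nodes {aster, lily, moss}, right has 7 {cedar, mint, iris, ash, fig, fir, bay}.
  Root lily: left subtree has 1 node {aster}, right has 1 {moss}.
  Root bay: left subtree has 6 nodes {cedar, mint, iris, ash, fig, fir}, right has 0 { }.
    Root fig: left subtree has 4 nodes {cedar, mint, iris, ash}, right has 1 {fir}.
      Root ash: left subtree has 3 nodes {cedar, mint, iris}, right has 0 { }.
        Root iris: left subtree has 2 nodes {cedar, mint}, right has 0 { }.
          Root cedar: left subtree has 0 nodes { }, right has 1 {mint}.

aster moss lily mint cedar iris ash fir fig bay pear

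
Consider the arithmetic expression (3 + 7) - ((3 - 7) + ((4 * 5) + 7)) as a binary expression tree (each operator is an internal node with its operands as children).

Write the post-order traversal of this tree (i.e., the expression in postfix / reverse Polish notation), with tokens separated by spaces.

3 7 + 3 7 - 4 5 * 7 + + -

Post-order on an expression tree gives postfix notation: for each operator, emit left operand, right operand, then the operator.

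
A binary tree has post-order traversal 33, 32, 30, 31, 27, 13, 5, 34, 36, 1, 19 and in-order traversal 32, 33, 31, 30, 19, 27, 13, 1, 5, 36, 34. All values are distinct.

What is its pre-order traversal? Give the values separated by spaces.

19 31 32 33 30 1 13 27 36 5 34

The last element of post-order is the root; it splits in-order into left and right subtrees.
Root 19: left subtree has 4 nodes {32, 33, 31, 30}, right has 6 {27, 13, 1, 5, 36, 34}.
  Root 31: left subtree has 2 nodes {32, 33}, right has 1 {30}.
    Root 32: left subtree has 0 nodes { }, right has 1 {33}.
  Root 1: left subtree has 2 nodes {27, 13}, right has 3 {5, 36, 34}.
    Root 13: left subtree has 1 node {27}, right has 0 { }.
    Root 36: left subtree has 1 node {5}, right has 1 {34}.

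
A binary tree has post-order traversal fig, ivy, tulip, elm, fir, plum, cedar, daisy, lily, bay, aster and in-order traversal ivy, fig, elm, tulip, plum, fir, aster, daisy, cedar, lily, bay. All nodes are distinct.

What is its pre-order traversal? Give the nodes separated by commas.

The last element of post-order is the root; it splits in-order into left and right subtrees.
Root aster: left subtree has 6 nodes {ivy, fig, elm, tulip, plum, fir}, right has 4 {daisy, cedar, lily, bay}.
  Root plum: left subtree has 4 nodes {ivy, fig, elm, tulip}, right has 1 {fir}.
    Root elm: left subtree has 2 nodes {ivy, fig}, right has 1 {tulip}.
      Root ivy: left subtree has 0 nodes { }, right has 1 {fig}.
  Root bay: left subtree has 3 nodes {daisy, cedar, lily}, right has 0 { }.
    Root lily: left subtree has 2 nodes {daisy, cedar}, right has 0 { }.
      Root daisy: left subtree has 0 nodes { }, right has 1 {cedar}.

aster, plum, elm, ivy, fig, tulip, fir, bay, lily, daisy, cedar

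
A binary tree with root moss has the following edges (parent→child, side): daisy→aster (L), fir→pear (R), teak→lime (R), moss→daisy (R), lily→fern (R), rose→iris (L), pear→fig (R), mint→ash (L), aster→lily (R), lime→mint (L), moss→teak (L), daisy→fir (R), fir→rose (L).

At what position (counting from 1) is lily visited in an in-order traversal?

7

In-order visits the left subtree, then the node, then the right subtree.
At moss: go left to teak.
  At teak: no left child.
  Visit teak.
  At teak: go right to lime.
    At lime: go left to mint.
      At mint: go left to ash.
        ash is a leaf — visit ash.
      Visit mint.
      At mint: no right child.
    Visit lime.
    At lime: no right child.
Visit moss.
At moss: go right to daisy.
  At daisy: go left to aster.
    At aster: no left child.
    Visit aster.
    At aster: go right to lily.
      At lily: no left child.
      Visit lily.
      At lily: go right to fern.
        fern is a leaf — visit fern.
  Visit daisy.
  At daisy: go right to fir.
    At fir: go left to rose.
      At rose: go left to iris.
        iris is a leaf — visit iris.
      Visit rose.
      At rose: no right child.
    Visit fir.
    At fir: go right to pear.
      At pear: no left child.
      Visit pear.
      At pear: go right to fig.
        fig is a leaf — visit fig.
Full in-order sequence: teak, ash, mint, lime, moss, aster, lily, fern, daisy, iris, rose, fir, pear, fig.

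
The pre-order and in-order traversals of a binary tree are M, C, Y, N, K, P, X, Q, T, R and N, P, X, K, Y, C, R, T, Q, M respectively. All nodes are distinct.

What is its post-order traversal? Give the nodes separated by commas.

The first element of pre-order is the root; it splits in-order into left and right subtrees.
Root M: left subtree has 9 nodes {N, P, X, K, Y, C, R, T, Q}, right has 0 { }.
  Root C: left subtree has 5 nodes {N, P, X, K, Y}, right has 3 {R, T, Q}.
    Root Y: left subtree has 4 nodes {N, P, X, K}, right has 0 { }.
      Root N: left subtree has 0 nodes { }, right has 3 {P, X, K}.
        Root K: left subtree has 2 nodes {P, X}, right has 0 { }.
          Root P: left subtree has 0 nodes { }, right has 1 {X}.
    Root Q: left subtree has 2 nodes {R, T}, right has 0 { }.
      Root T: left subtree has 1 node {R}, right has 0 { }.

X, P, K, N, Y, R, T, Q, C, M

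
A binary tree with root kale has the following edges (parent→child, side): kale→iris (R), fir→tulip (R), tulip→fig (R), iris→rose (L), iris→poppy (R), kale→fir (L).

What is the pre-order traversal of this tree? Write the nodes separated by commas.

kale, fir, tulip, fig, iris, rose, poppy

Pre-order visits the node, then its left subtree, then its right subtree.
Visit kale.
At kale: go left to fir.
  Visit fir.
  At fir: no left child.
  At fir: go right to tulip.
    Visit tulip.
    At tulip: no left child.
    At tulip: go right to fig.
      fig is a leaf — visit fig.
At kale: go right to iris.
  Visit iris.
  At iris: go left to rose.
    rose is a leaf — visit rose.
  At iris: go right to poppy.
    poppy is a leaf — visit poppy.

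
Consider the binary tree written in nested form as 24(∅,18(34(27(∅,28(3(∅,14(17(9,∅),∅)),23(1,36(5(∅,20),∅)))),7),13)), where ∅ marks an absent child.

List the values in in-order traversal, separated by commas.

24, 27, 3, 9, 17, 14, 28, 1, 23, 5, 20, 36, 34, 7, 18, 13

In-order visits the left subtree, then the node, then the right subtree.
At 24: no left child.
Visit 24.
At 24: go right to 18.
  At 18: go left to 34.
    At 34: go left to 27.
      At 27: no left child.
      Visit 27.
      At 27: go right to 28.
        At 28: go left to 3.
          At 3: no left child.
          Visit 3.
          At 3: go right to 14.
            At 14: go left to 17.
              At 17: go left to 9.
                9 is a leaf — visit 9.
              Visit 17.
              At 17: no right child.
            Visit 14.
            At 14: no right child.
        Visit 28.
        At 28: go right to 23.
          At 23: go left to 1.
            1 is a leaf — visit 1.
          Visit 23.
          At 23: go right to 36.
            At 36: go left to 5.
              At 5: no left child.
              Visit 5.
              At 5: go right to 20.
                20 is a leaf — visit 20.
            Visit 36.
            At 36: no right child.
    Visit 34.
    At 34: go right to 7.
      7 is a leaf — visit 7.
  Visit 18.
  At 18: go right to 13.
    13 is a leaf — visit 13.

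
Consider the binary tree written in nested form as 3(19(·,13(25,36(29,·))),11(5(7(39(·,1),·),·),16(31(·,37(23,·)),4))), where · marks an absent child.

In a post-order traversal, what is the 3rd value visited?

36

Post-order visits the left subtree, then the right subtree, then the node.
At 3: go left to 19.
  At 19: no left child.
  At 19: go right to 13.
    At 13: go left to 25.
      25 is a leaf — visit 25.
    At 13: go right to 36.
      At 36: go left to 29.
        29 is a leaf — visit 29.
      At 36: no right child.
      Visit 36.
    Visit 13.
  Visit 19.
At 3: go right to 11.
  At 11: go left to 5.
    At 5: go left to 7.
      At 7: go left to 39.
        At 39: no left child.
        At 39: go right to 1.
          1 is a leaf — visit 1.
        Visit 39.
      At 7: no right child.
      Visit 7.
    At 5: no right child.
    Visit 5.
  At 11: go right to 16.
    At 16: go left to 31.
      At 31: no left child.
      At 31: go right to 37.
        At 37: go left to 23.
          23 is a leaf — visit 23.
        At 37: no right child.
        Visit 37.
      Visit 31.
    At 16: go right to 4.
      4 is a leaf — visit 4.
    Visit 16.
  Visit 11.
Visit 3.
Full post-order sequence: 25, 29, 36, 13, 19, 1, 39, 7, 5, 23, 37, 31, 4, 16, 11, 3.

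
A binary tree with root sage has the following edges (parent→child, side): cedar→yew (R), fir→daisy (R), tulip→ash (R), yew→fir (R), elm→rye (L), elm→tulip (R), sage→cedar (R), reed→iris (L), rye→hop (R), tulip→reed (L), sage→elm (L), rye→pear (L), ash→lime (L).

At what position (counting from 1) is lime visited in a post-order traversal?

6

Post-order visits the left subtree, then the right subtree, then the node.
At sage: go left to elm.
  At elm: go left to rye.
    At rye: go left to pear.
      pear is a leaf — visit pear.
    At rye: go right to hop.
      hop is a leaf — visit hop.
    Visit rye.
  At elm: go right to tulip.
    At tulip: go left to reed.
      At reed: go left to iris.
        iris is a leaf — visit iris.
      At reed: no right child.
      Visit reed.
    At tulip: go right to ash.
      At ash: go left to lime.
        lime is a leaf — visit lime.
      At ash: no right child.
      Visit ash.
    Visit tulip.
  Visit elm.
At sage: go right to cedar.
  At cedar: no left child.
  At cedar: go right to yew.
    At yew: no left child.
    At yew: go right to fir.
      At fir: no left child.
      At fir: go right to daisy.
        daisy is a leaf — visit daisy.
      Visit fir.
    Visit yew.
  Visit cedar.
Visit sage.
Full post-order sequence: pear, hop, rye, iris, reed, lime, ash, tulip, elm, daisy, fir, yew, cedar, sage.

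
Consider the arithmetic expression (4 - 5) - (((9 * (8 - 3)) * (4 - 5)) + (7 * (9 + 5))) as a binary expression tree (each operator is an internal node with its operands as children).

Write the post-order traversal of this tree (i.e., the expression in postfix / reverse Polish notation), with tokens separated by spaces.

Post-order on an expression tree gives postfix notation: for each operator, emit left operand, right operand, then the operator.

4 5 - 9 8 3 - * 4 5 - * 7 9 5 + * + -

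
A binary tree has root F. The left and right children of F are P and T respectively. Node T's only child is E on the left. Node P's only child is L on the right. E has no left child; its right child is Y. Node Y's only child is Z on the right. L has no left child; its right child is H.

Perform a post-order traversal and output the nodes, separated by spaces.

H L P Z Y E T F

Post-order visits the left subtree, then the right subtree, then the node.
At F: go left to P.
  At P: no left child.
  At P: go right to L.
    At L: no left child.
    At L: go right to H.
      H is a leaf — visit H.
    Visit L.
  Visit P.
At F: go right to T.
  At T: go left to E.
    At E: no left child.
    At E: go right to Y.
      At Y: no left child.
      At Y: go right to Z.
        Z is a leaf — visit Z.
      Visit Y.
    Visit E.
  At T: no right child.
  Visit T.
Visit F.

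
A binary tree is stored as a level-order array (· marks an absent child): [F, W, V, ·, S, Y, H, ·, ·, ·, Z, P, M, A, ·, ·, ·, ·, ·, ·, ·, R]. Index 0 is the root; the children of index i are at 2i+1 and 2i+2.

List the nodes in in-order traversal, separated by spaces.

W S R Z F P Y M V A H

In-order visits the left subtree, then the node, then the right subtree.
At F: go left to W.
  At W: no left child.
  Visit W.
  At W: go right to S.
    At S: no left child.
    Visit S.
    At S: go right to Z.
      At Z: go left to R.
        R is a leaf — visit R.
      Visit Z.
      At Z: no right child.
Visit F.
At F: go right to V.
  At V: go left to Y.
    At Y: go left to P.
      P is a leaf — visit P.
    Visit Y.
    At Y: go right to M.
      M is a leaf — visit M.
  Visit V.
  At V: go right to H.
    At H: go left to A.
      A is a leaf — visit A.
    Visit H.
    At H: no right child.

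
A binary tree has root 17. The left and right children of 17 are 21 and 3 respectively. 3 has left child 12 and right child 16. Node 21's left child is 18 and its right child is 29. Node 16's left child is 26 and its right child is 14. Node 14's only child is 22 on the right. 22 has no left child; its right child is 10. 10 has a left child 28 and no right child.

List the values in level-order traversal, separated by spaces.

17 21 3 18 29 12 16 26 14 22 10 28

Level-order visits nodes level by level from the root, left to right within each level.
Level 0: 17
Level 1: 21, 3
Level 2: 18, 29, 12, 16
Level 3: 26, 14
Level 4: 22
Level 5: 10
Level 6: 28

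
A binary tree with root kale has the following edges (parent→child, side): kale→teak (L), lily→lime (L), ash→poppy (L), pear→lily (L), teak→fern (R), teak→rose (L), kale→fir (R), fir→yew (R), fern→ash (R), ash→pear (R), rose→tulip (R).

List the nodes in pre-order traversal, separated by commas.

kale, teak, rose, tulip, fern, ash, poppy, pear, lily, lime, fir, yew

Pre-order visits the node, then its left subtree, then its right subtree.
Visit kale.
At kale: go left to teak.
  Visit teak.
  At teak: go left to rose.
    Visit rose.
    At rose: no left child.
    At rose: go right to tulip.
      tulip is a leaf — visit tulip.
  At teak: go right to fern.
    Visit fern.
    At fern: no left child.
    At fern: go right to ash.
      Visit ash.
      At ash: go left to poppy.
        poppy is a leaf — visit poppy.
      At ash: go right to pear.
        Visit pear.
        At pear: go left to lily.
          Visit lily.
          At lily: go left to lime.
            lime is a leaf — visit lime.
          At lily: no right child.
        At pear: no right child.
At kale: go right to fir.
  Visit fir.
  At fir: no left child.
  At fir: go right to yew.
    yew is a leaf — visit yew.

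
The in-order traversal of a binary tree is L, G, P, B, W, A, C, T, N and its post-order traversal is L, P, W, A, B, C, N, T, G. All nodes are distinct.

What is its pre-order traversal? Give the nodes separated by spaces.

G L T C B P A W N

The last element of post-order is the root; it splits in-order into left and right subtrees.
Root G: left subtree has 1 node {L}, right has 7 {P, B, W, A, C, T, N}.
  Root T: left subtree has 5 nodes {P, B, W, A, C}, right has 1 {N}.
    Root C: left subtree has 4 nodes {P, B, W, A}, right has 0 { }.
      Root B: left subtree has 1 node {P}, right has 2 {W, A}.
        Root A: left subtree has 1 node {W}, right has 0 { }.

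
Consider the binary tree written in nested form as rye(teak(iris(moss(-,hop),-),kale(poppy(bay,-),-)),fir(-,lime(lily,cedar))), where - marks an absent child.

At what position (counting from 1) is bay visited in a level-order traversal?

12

Level-order visits nodes level by level from the root, left to right within each level.
Level 0: rye
Level 1: teak, fir
Level 2: iris, kale, lime
Level 3: moss, poppy, lily, cedar
Level 4: hop, bay
Full level-order sequence: rye, teak, fir, iris, kale, lime, moss, poppy, lily, cedar, hop, bay.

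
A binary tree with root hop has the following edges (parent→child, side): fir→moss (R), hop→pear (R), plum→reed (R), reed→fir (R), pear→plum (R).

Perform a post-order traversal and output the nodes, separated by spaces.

moss fir reed plum pear hop

Post-order visits the left subtree, then the right subtree, then the node.
At hop: no left child.
At hop: go right to pear.
  At pear: no left child.
  At pear: go right to plum.
    At plum: no left child.
    At plum: go right to reed.
      At reed: no left child.
      At reed: go right to fir.
        At fir: no left child.
        At fir: go right to moss.
          moss is a leaf — visit moss.
        Visit fir.
      Visit reed.
    Visit plum.
  Visit pear.
Visit hop.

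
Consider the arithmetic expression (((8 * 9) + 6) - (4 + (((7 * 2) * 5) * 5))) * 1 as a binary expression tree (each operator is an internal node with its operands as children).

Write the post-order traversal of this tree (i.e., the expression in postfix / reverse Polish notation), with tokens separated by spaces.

Post-order on an expression tree gives postfix notation: for each operator, emit left operand, right operand, then the operator.

8 9 * 6 + 4 7 2 * 5 * 5 * + - 1 *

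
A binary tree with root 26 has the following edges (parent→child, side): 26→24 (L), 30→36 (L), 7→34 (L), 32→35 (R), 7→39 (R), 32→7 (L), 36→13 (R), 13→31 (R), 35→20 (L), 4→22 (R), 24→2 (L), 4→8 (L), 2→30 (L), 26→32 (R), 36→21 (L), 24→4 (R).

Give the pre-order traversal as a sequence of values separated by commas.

26, 24, 2, 30, 36, 21, 13, 31, 4, 8, 22, 32, 7, 34, 39, 35, 20

Pre-order visits the node, then its left subtree, then its right subtree.
Visit 26.
At 26: go left to 24.
  Visit 24.
  At 24: go left to 2.
    Visit 2.
    At 2: go left to 30.
      Visit 30.
      At 30: go left to 36.
        Visit 36.
        At 36: go left to 21.
          21 is a leaf — visit 21.
        At 36: go right to 13.
          Visit 13.
          At 13: no left child.
          At 13: go right to 31.
            31 is a leaf — visit 31.
      At 30: no right child.
    At 2: no right child.
  At 24: go right to 4.
    Visit 4.
    At 4: go left to 8.
      8 is a leaf — visit 8.
    At 4: go right to 22.
      22 is a leaf — visit 22.
At 26: go right to 32.
  Visit 32.
  At 32: go left to 7.
    Visit 7.
    At 7: go left to 34.
      34 is a leaf — visit 34.
    At 7: go right to 39.
      39 is a leaf — visit 39.
  At 32: go right to 35.
    Visit 35.
    At 35: go left to 20.
      20 is a leaf — visit 20.
    At 35: no right child.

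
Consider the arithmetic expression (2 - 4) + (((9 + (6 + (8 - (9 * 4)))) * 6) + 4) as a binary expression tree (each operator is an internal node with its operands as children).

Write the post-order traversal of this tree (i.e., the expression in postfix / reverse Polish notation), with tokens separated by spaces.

Post-order on an expression tree gives postfix notation: for each operator, emit left operand, right operand, then the operator.

2 4 - 9 6 8 9 4 * - + + 6 * 4 + +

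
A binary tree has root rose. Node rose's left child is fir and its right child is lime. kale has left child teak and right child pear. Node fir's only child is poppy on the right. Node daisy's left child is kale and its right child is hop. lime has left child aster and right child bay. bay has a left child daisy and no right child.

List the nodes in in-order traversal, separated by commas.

In-order visits the left subtree, then the node, then the right subtree.
At rose: go left to fir.
  At fir: no left child.
  Visit fir.
  At fir: go right to poppy.
    poppy is a leaf — visit poppy.
Visit rose.
At rose: go right to lime.
  At lime: go left to aster.
    aster is a leaf — visit aster.
  Visit lime.
  At lime: go right to bay.
    At bay: go left to daisy.
      At daisy: go left to kale.
        At kale: go left to teak.
          teak is a leaf — visit teak.
        Visit kale.
        At kale: go right to pear.
          pear is a leaf — visit pear.
      Visit daisy.
      At daisy: go right to hop.
        hop is a leaf — visit hop.
    Visit bay.
    At bay: no right child.

fir, poppy, rose, aster, lime, teak, kale, pear, daisy, hop, bay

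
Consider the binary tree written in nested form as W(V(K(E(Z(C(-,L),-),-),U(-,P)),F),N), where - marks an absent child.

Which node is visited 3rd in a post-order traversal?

Z

Post-order visits the left subtree, then the right subtree, then the node.
At W: go left to V.
  At V: go left to K.
    At K: go left to E.
      At E: go left to Z.
        At Z: go left to C.
          At C: no left child.
          At C: go right to L.
            L is a leaf — visit L.
          Visit C.
        At Z: no right child.
        Visit Z.
      At E: no right child.
      Visit E.
    At K: go right to U.
      At U: no left child.
      At U: go right to P.
        P is a leaf — visit P.
      Visit U.
    Visit K.
  At V: go right to F.
    F is a leaf — visit F.
  Visit V.
At W: go right to N.
  N is a leaf — visit N.
Visit W.
Full post-order sequence: L, C, Z, E, P, U, K, F, V, N, W.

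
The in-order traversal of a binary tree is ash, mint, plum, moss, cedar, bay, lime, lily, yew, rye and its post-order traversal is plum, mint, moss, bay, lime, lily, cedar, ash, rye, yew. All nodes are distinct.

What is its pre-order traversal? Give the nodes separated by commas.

yew, ash, cedar, moss, mint, plum, lily, lime, bay, rye

The last element of post-order is the root; it splits in-order into left and right subtrees.
Root yew: left subtree has 8 nodes {ash, mint, plum, moss, cedar, bay, lime, lily}, right has 1 {rye}.
  Root ash: left subtree has 0 nodes { }, right has 7 {mint, plum, moss, cedar, bay, lime, lily}.
    Root cedar: left subtree has 3 nodes {mint, plum, moss}, right has 3 {bay, lime, lily}.
      Root moss: left subtree has 2 nodes {mint, plum}, right has 0 { }.
        Root mint: left subtree has 0 nodes { }, right has 1 {plum}.
      Root lily: left subtree has 2 nodes {bay, lime}, right has 0 { }.
        Root lime: left subtree has 1 node {bay}, right has 0 { }.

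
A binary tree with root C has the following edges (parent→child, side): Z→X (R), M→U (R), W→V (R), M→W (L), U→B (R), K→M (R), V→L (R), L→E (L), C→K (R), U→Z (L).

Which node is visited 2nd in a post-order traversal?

L

Post-order visits the left subtree, then the right subtree, then the node.
At C: no left child.
At C: go right to K.
  At K: no left child.
  At K: go right to M.
    At M: go left to W.
      At W: no left child.
      At W: go right to V.
        At V: no left child.
        At V: go right to L.
          At L: go left to E.
            E is a leaf — visit E.
          At L: no right child.
          Visit L.
        Visit V.
      Visit W.
    At M: go right to U.
      At U: go left to Z.
        At Z: no left child.
        At Z: go right to X.
          X is a leaf — visit X.
        Visit Z.
      At U: go right to B.
        B is a leaf — visit B.
      Visit U.
    Visit M.
  Visit K.
Visit C.
Full post-order sequence: E, L, V, W, X, Z, B, U, M, K, C.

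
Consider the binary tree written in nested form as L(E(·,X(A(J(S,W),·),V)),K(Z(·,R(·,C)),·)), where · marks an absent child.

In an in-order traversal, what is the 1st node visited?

In-order visits the left subtree, then the node, then the right subtree.
At L: go left to E.
  At E: no left child.
  Visit E.
  At E: go right to X.
    At X: go left to A.
      At A: go left to J.
        At J: go left to S.
          S is a leaf — visit S.
        Visit J.
        At J: go right to W.
          W is a leaf — visit W.
      Visit A.
      At A: no right child.
    Visit X.
    At X: go right to V.
      V is a leaf — visit V.
Visit L.
At L: go right to K.
  At K: go left to Z.
    At Z: no left child.
    Visit Z.
    At Z: go right to R.
      At R: no left child.
      Visit R.
      At R: go right to C.
        C is a leaf — visit C.
  Visit K.
  At K: no right child.
Full in-order sequence: E, S, J, W, A, X, V, L, Z, R, C, K.

E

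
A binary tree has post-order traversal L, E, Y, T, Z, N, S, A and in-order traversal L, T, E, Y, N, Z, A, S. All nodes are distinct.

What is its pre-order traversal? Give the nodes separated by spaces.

A N T L Y E Z S

The last element of post-order is the root; it splits in-order into left and right subtrees.
Root A: left subtree has 6 nodes {L, T, E, Y, N, Z}, right has 1 {S}.
  Root N: left subtree has 4 nodes {L, T, E, Y}, right has 1 {Z}.
    Root T: left subtree has 1 node {L}, right has 2 {E, Y}.
      Root Y: left subtree has 1 node {E}, right has 0 { }.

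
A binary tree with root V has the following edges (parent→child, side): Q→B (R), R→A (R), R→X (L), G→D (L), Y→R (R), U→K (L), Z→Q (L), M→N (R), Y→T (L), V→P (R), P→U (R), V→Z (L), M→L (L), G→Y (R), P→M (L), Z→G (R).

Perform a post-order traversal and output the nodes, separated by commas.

B, Q, D, T, X, A, R, Y, G, Z, L, N, M, K, U, P, V

Post-order visits the left subtree, then the right subtree, then the node.
At V: go left to Z.
  At Z: go left to Q.
    At Q: no left child.
    At Q: go right to B.
      B is a leaf — visit B.
    Visit Q.
  At Z: go right to G.
    At G: go left to D.
      D is a leaf — visit D.
    At G: go right to Y.
      At Y: go left to T.
        T is a leaf — visit T.
      At Y: go right to R.
        At R: go left to X.
          X is a leaf — visit X.
        At R: go right to A.
          A is a leaf — visit A.
        Visit R.
      Visit Y.
    Visit G.
  Visit Z.
At V: go right to P.
  At P: go left to M.
    At M: go left to L.
      L is a leaf — visit L.
    At M: go right to N.
      N is a leaf — visit N.
    Visit M.
  At P: go right to U.
    At U: go left to K.
      K is a leaf — visit K.
    At U: no right child.
    Visit U.
  Visit P.
Visit V.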